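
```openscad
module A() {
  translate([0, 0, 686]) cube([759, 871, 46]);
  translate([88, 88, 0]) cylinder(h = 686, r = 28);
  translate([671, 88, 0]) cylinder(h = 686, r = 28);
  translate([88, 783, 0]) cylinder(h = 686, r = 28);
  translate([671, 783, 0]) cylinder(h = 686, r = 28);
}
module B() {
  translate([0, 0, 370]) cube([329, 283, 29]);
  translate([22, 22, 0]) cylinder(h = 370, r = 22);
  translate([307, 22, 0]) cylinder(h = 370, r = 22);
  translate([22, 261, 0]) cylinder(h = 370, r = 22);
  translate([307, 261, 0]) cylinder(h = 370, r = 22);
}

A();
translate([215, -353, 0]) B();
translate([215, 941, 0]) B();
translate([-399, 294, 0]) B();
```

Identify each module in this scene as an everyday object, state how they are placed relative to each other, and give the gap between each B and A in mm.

Each stool's nearest face is 70 mm from the table's bounding box.

A is a table. B is a stool. Three stools sit around the table at the −y, +y, −x sides. The gap between each stool and the table is 70 mm.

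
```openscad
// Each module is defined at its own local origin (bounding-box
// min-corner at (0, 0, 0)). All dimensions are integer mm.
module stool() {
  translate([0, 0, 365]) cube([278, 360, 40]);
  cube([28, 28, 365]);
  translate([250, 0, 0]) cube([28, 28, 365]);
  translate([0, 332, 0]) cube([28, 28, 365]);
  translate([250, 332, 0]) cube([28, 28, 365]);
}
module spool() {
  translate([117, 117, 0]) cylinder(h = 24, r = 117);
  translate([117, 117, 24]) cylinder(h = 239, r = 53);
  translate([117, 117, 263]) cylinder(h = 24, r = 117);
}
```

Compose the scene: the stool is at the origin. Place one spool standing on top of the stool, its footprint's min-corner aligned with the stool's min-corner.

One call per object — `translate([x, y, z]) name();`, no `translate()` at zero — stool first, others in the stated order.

stool();
translate([0, 0, 405]) spool();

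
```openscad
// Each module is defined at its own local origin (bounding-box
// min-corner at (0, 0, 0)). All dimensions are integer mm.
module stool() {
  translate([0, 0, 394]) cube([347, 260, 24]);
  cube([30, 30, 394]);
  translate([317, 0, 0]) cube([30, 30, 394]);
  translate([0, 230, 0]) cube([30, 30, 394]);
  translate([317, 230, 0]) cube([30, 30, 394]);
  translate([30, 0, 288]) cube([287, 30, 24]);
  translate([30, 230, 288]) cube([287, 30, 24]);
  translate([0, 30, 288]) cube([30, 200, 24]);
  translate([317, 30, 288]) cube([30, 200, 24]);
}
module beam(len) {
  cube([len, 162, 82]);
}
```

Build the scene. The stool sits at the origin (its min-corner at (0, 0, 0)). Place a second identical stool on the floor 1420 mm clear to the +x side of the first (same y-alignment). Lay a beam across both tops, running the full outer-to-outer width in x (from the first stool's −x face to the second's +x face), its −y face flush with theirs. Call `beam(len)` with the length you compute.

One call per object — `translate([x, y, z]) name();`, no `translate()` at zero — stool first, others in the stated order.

stool();
translate([1767, 0, 0]) stool();
translate([0, 0, 418]) beam(2114);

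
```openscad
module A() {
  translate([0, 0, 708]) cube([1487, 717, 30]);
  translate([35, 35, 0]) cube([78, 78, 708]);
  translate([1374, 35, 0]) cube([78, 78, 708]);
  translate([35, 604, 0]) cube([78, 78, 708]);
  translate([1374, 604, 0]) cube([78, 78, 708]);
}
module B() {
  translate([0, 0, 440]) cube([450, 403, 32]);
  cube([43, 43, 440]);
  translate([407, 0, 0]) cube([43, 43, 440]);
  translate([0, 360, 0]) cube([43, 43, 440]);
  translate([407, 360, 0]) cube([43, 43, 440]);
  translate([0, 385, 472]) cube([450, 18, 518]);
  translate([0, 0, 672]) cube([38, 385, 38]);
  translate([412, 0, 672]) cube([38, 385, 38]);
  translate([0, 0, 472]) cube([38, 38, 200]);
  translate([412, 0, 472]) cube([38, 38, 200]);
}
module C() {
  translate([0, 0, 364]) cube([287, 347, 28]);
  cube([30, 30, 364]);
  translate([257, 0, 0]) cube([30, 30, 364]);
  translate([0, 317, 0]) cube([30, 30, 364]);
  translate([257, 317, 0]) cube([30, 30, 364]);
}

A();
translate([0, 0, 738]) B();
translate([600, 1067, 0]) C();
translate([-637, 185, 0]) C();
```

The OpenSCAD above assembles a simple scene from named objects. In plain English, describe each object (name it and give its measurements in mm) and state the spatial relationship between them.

A is a rectangular dining table. The top is 1487×717×30 mm with its upper surface at z = 738 mm. It stands on four 78×78 mm square legs, each inset 35 mm from the nearest pair of top edges, running from the floor to the underside of the top.

B is a chair: 450×403 mm seat, 32 mm thick, top at z = 472 mm, on four 43 mm square corner legs flush with the seat edges. A 18 mm thick backrest slab spans the full seat width, extending 518 mm above the seat top, its back face flush with the seat's +y edge. Two armrests of 38×38 mm section run along each side from the seat's front edge to the front of the backrest, top faces 238 mm above the seat top and outer faces flush with the seat's x-edges; a 38×38 mm post under the front of each armrest stands on the seat at the front corner.

C is a four-legged stool. The seat is a 287×347×28 mm slab whose top surface is at z = 392 mm; four square legs, each 30×30 mm in cross-section, run from the floor (z = 0) to the underside of the seat, each flush with a corner of the seat.

The chair is on top of the table. Two stools sit around the table at the +y, −x sides.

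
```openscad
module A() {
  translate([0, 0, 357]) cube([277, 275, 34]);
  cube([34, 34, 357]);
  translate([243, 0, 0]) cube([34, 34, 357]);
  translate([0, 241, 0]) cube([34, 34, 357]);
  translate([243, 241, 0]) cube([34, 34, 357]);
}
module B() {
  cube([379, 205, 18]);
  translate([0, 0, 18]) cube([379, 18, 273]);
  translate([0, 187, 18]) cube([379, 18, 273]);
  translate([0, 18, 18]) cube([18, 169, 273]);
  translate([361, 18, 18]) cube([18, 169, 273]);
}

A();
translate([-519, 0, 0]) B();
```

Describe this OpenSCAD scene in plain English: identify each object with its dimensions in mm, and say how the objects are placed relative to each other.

A is a simple wooden stool: a rectangular seat 277 mm (x) by 275 mm (y), 34 mm thick, top face at z = 391 mm, on four square legs, each 34×34 mm in cross-section. The legs rest on z = 0, each flush with a corner of the seat.

B is an open storage box with external size 379×205×291 mm and wall thickness 18 mm (the base is also 18 mm thick). The base covers the whole footprint; the four walls stand on the base, with the y-facing walls full-width and the x-facing walls fitting between their inner faces.

The open box is on the floor beside the stool on its −x side.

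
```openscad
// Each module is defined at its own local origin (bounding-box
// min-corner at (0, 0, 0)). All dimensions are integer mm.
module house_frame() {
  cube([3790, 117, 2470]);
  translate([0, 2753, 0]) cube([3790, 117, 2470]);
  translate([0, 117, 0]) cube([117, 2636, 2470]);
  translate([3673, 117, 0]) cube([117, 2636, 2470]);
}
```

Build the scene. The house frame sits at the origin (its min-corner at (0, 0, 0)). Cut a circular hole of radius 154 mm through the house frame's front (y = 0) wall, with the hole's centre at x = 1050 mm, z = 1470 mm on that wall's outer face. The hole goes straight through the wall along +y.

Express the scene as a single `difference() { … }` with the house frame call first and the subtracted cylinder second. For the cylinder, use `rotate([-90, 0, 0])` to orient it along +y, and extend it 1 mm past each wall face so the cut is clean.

difference() {
  house_frame();
  translate([1050, -1, 1470]) rotate([-90, 0, 0]) cylinder(h = 119, r = 154);
}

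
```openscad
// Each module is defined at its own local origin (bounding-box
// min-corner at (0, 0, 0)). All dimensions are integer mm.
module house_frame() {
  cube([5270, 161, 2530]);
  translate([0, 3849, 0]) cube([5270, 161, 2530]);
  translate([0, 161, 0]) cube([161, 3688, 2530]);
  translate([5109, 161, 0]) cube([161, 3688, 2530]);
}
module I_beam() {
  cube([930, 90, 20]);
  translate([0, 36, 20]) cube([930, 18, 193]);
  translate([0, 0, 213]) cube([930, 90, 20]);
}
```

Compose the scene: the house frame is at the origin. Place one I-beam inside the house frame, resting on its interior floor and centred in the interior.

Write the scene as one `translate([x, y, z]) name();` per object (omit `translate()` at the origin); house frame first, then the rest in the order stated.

house_frame();
translate([2170, 1960, 0]) I_beam();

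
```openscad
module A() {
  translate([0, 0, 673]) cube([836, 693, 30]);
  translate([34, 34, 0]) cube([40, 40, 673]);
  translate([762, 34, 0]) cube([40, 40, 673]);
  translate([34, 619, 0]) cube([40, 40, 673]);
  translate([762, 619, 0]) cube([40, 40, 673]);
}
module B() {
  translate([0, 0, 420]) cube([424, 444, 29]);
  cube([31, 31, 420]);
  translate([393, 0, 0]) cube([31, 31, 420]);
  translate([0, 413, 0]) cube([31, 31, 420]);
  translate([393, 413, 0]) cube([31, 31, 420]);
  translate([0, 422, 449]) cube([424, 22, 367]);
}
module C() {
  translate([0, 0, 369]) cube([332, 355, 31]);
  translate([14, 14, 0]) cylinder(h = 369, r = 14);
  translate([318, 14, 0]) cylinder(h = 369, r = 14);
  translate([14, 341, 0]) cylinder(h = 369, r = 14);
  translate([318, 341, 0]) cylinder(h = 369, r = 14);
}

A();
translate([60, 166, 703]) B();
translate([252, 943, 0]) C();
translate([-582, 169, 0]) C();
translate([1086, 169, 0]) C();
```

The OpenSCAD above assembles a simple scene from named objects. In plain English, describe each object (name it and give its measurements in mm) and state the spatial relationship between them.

A is a table with a 836×693 mm rectangular top, 30 mm thick, top surface at z = 703 mm, supported by four 40×40 mm square legs, each inset 34 mm from the nearest pair of top edges, running from the floor.

B is a chair. The seat is a 424×444×29 mm slab with its top at z = 449 mm, on four 31×31 mm corner legs (flush with the seat edges, standing on z = 0). A flat backrest 22 mm thick, 367 mm tall, spans the full seat width and rises from the seat top along its +y edge, rear face flush with the rear of the seat.

C is a simple wooden stool: a rectangular seat 332 mm (x) by 355 mm (y), 31 mm thick, top face at z = 400 mm, on four round legs, each 28 mm in diameter. The legs rest on z = 0, each leg's axis is inset half a diameter from the nearest pair of seat edges (so the leg's bounding box is flush with the corner).

The chair is on top of the table. Three stools sit around the table at the +y, −x, +x sides.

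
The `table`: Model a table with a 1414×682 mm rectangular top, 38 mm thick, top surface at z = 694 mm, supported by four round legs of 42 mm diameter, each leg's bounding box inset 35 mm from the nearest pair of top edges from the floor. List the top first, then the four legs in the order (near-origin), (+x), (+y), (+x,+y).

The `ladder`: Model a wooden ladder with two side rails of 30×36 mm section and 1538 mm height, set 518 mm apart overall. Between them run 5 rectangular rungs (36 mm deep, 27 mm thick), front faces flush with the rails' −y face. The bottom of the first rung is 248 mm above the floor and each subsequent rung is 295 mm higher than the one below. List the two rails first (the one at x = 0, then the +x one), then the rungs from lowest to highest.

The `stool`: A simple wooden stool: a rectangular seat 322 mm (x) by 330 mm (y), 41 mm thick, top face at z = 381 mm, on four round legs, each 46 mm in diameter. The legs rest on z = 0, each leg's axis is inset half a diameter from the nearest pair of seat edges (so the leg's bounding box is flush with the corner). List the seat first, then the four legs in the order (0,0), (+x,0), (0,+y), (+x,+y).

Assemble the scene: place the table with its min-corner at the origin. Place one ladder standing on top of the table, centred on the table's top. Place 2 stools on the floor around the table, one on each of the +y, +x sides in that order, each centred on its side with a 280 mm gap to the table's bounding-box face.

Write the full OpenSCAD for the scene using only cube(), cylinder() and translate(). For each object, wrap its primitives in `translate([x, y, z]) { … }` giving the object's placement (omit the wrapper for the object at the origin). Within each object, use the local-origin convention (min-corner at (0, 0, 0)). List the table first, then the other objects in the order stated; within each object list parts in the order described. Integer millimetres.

translate([0, 0, 656]) cube([1414, 682, 38]);
translate([56, 56, 0]) cylinder(h = 656, r = 21);
translate([1358, 56, 0]) cylinder(h = 656, r = 21);
translate([56, 626, 0]) cylinder(h = 656, r = 21);
translate([1358, 626, 0]) cylinder(h = 656, r = 21);
translate([448, 323, 694]) {
  cube([30, 36, 1538]);
  translate([488, 0, 0]) cube([30, 36, 1538]);
  translate([30, 0, 248]) cube([458, 36, 27]);
  translate([30, 0, 543]) cube([458, 36, 27]);
  translate([30, 0, 838]) cube([458, 36, 27]);
  translate([30, 0, 1133]) cube([458, 36, 27]);
  translate([30, 0, 1428]) cube([458, 36, 27]);
}
translate([546, 962, 0]) {
  translate([0, 0, 340]) cube([322, 330, 41]);
  translate([23, 23, 0]) cylinder(h = 340, r = 23);
  translate([299, 23, 0]) cylinder(h = 340, r = 23);
  translate([23, 307, 0]) cylinder(h = 340, r = 23);
  translate([299, 307, 0]) cylinder(h = 340, r = 23);
}
translate([1694, 176, 0]) {
  translate([0, 0, 340]) cube([322, 330, 41]);
  translate([23, 23, 0]) cylinder(h = 340, r = 23);
  translate([299, 23, 0]) cylinder(h = 340, r = 23);
  translate([23, 307, 0]) cylinder(h = 340, r = 23);
  translate([299, 307, 0]) cylinder(h = 340, r = 23);
}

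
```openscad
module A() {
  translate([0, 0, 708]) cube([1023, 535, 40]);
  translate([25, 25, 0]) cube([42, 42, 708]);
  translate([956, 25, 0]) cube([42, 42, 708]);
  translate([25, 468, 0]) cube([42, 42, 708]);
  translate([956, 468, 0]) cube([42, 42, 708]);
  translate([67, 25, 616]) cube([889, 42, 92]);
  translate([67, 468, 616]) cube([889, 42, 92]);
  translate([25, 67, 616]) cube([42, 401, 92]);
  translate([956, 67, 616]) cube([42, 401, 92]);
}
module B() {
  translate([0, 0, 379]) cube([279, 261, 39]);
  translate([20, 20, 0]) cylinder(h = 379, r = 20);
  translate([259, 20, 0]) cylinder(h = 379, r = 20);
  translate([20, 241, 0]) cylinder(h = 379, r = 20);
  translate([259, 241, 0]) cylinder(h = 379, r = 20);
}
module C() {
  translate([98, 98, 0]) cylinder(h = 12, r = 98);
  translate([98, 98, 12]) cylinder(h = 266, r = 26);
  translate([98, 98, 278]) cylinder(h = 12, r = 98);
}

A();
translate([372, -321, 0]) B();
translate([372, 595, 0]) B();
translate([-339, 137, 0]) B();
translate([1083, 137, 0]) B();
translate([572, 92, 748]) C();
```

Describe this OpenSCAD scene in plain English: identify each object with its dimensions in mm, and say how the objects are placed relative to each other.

A is a table: top 1023 mm (x) × 535 mm (y), 40 mm thick, upper face at z = 748 mm, on four 42×42 mm square legs, each inset 25 mm from the nearest pair of top edges, running from z = 0 to the bottom of the top. Four apron rails, 42 mm thick and 92 mm tall, run between adjacent legs with their top edges flush with the underside of the top and their outer faces flush with the legs' outer faces.

B is a four-legged stool. The seat is 279×261 mm, 39 mm thick, top at z = 418 mm. It stands on four round legs, each 40 mm in diameter, from z = 0 to the seat underside, each leg's axis is inset half a diameter from the nearest pair of seat edges (so the leg's bounding box is flush with the corner).

C is a spool: two coaxial disc flanges of radius 98 mm and thickness 12 mm, joined by a core cylinder of radius 26 mm and height 266 mm. The lower flange rests on z = 0 and the three cylinders share a vertical axis.

Four stools sit around the table at the −y, +y, −x, +x sides. The spool is on top of the table.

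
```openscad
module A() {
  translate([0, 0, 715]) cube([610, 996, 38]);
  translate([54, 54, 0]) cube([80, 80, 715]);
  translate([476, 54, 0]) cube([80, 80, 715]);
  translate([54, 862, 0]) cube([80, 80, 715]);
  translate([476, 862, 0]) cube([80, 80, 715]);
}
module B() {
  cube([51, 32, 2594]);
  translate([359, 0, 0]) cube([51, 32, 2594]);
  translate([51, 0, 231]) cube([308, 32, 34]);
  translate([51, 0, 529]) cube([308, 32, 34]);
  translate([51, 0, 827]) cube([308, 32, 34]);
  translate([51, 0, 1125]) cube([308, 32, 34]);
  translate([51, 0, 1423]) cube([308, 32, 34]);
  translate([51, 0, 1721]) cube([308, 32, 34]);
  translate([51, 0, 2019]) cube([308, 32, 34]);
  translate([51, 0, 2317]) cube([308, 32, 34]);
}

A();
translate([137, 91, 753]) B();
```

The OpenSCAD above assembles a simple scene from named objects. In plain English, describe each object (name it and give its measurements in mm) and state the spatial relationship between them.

A is a table with a 610×996 mm rectangular top, 38 mm thick, top surface at z = 753 mm, supported by four 80×80 mm square legs, each inset 54 mm from the nearest pair of top edges, running from the floor.

B is a wooden ladder with two side rails of 51×32 mm section and 2594 mm height, set 410 mm apart overall. Between them run 8 rectangular rungs (32 mm deep, 34 mm thick), front faces flush with the rails' −y face. The bottom of the first rung is 231 mm above the floor and each subsequent rung is 298 mm higher than the one below.

The ladder is on top of the table.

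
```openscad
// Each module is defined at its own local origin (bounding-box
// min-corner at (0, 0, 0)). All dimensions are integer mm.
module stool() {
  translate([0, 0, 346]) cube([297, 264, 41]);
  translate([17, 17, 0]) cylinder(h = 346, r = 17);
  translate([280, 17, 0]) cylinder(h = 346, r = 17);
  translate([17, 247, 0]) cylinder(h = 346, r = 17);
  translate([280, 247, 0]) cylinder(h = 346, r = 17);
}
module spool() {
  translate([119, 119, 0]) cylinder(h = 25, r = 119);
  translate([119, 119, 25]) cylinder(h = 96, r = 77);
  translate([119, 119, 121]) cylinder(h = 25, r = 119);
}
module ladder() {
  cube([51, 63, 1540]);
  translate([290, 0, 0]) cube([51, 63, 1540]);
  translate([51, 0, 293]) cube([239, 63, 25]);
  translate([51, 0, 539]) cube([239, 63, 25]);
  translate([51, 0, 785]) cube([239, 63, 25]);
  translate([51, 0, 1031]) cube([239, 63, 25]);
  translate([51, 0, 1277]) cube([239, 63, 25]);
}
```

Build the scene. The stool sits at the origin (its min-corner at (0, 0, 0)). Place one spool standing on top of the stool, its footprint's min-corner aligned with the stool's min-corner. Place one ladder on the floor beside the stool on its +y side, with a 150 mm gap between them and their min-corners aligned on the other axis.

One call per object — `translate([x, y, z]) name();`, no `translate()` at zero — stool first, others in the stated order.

stool();
translate([0, 0, 387]) spool();
translate([0, 414, 0]) ladder();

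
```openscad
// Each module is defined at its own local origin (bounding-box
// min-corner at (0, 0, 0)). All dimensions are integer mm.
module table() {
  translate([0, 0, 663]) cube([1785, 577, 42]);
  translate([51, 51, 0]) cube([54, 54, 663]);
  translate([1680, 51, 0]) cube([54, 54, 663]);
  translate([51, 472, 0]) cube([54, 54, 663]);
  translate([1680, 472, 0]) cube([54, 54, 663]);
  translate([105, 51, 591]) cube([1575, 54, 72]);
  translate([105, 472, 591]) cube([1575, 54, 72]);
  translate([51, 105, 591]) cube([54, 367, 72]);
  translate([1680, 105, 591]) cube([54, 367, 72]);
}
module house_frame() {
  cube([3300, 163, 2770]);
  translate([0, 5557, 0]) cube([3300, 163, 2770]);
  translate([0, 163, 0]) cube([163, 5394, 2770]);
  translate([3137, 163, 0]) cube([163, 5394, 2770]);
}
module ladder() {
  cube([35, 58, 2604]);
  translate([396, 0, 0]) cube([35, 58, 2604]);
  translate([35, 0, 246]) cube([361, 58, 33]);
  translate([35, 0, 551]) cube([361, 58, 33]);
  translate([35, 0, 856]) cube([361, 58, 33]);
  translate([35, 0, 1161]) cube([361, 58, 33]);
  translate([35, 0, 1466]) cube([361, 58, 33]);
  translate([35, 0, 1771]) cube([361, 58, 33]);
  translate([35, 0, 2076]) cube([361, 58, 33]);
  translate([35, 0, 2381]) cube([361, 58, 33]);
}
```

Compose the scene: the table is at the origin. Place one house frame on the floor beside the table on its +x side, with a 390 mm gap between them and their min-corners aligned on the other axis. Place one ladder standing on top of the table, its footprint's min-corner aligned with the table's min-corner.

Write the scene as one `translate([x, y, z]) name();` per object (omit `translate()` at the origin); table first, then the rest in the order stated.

table();
translate([2175, 0, 0]) house_frame();
translate([0, 0, 705]) ladder();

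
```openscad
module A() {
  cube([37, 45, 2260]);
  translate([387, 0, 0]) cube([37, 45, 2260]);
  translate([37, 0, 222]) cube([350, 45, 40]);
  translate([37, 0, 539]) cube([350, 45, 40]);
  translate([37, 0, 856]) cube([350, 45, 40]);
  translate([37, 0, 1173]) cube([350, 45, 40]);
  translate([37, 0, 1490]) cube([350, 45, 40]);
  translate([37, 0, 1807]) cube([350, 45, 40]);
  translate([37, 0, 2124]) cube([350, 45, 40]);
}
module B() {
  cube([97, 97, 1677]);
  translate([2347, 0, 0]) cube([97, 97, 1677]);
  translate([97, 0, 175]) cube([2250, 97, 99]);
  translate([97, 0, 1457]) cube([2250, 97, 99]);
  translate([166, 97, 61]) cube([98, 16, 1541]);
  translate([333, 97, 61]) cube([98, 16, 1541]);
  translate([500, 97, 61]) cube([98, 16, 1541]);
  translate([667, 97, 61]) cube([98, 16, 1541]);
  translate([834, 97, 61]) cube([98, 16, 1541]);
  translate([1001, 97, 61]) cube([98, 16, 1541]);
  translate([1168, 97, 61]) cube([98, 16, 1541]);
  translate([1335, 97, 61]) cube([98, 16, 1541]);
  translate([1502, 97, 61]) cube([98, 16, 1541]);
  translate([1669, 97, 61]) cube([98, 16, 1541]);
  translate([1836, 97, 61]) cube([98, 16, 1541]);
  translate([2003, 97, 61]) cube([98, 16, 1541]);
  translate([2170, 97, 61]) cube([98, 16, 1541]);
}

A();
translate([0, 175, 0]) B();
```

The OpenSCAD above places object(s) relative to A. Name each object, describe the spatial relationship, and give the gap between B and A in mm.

The fence section's nearest face is 130 mm from the ladder's +y face.

A is a ladder. B is a fence section. The fence section is on the floor beside the ladder on its +y side. The gap between the fence section and the ladder is 130 mm.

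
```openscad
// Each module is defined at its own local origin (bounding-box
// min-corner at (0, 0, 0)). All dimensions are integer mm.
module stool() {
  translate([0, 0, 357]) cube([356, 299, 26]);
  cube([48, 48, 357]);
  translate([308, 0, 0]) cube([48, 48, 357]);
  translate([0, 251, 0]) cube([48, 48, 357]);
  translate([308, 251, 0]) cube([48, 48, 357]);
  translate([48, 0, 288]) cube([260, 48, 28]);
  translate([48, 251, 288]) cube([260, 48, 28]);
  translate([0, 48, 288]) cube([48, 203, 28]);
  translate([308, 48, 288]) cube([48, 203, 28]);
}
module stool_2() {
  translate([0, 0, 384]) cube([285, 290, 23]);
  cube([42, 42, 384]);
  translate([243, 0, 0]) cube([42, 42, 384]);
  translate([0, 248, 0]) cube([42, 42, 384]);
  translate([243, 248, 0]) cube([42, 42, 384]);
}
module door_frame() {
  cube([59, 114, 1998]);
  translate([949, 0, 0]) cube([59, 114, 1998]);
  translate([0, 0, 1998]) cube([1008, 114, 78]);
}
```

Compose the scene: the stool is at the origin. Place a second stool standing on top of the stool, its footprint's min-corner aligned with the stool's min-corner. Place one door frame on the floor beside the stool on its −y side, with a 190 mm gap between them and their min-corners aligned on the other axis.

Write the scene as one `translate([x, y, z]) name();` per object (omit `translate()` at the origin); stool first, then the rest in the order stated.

stool();
translate([0, 0, 383]) stool_2();
translate([0, -304, 0]) door_frame();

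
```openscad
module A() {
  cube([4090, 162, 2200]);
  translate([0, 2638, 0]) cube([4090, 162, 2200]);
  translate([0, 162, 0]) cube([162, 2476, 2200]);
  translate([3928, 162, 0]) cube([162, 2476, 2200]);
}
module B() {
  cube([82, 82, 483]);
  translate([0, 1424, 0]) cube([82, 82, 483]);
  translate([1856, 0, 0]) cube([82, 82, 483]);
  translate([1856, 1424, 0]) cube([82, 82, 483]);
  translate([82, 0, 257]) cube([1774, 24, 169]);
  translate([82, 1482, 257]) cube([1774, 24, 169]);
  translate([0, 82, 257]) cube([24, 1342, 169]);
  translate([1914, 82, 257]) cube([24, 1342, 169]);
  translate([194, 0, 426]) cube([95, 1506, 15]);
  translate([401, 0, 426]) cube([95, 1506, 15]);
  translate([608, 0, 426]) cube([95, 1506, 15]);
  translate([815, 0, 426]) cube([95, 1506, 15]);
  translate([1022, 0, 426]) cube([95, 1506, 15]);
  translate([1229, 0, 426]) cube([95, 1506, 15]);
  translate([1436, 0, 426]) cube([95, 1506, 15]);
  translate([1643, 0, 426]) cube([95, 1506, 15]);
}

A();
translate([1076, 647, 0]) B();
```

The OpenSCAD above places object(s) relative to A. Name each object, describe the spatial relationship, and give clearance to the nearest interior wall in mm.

Clearances: x = 914, y = 485; minimum 485 mm.

A is a house frame. B is a bed frame. The bed frame sits inside the house frame, centred. The clearance to the nearest interior wall is 485 mm.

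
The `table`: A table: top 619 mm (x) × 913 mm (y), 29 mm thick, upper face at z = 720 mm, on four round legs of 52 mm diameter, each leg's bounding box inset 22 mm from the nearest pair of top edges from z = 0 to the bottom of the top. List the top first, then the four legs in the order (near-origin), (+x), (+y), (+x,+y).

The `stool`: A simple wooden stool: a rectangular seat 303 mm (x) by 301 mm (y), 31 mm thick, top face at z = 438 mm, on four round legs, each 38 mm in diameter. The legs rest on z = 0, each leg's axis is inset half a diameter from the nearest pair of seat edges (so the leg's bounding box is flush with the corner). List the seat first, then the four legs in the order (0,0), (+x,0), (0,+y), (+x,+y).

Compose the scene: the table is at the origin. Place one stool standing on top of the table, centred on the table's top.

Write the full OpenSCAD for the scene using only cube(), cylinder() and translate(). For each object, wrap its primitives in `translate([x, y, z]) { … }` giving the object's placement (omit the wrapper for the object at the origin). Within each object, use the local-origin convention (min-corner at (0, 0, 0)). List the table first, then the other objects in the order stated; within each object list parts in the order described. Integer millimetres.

translate([0, 0, 691]) cube([619, 913, 29]);
translate([48, 48, 0]) cylinder(h = 691, r = 26);
translate([571, 48, 0]) cylinder(h = 691, r = 26);
translate([48, 865, 0]) cylinder(h = 691, r = 26);
translate([571, 865, 0]) cylinder(h = 691, r = 26);
translate([158, 306, 720]) {
  translate([0, 0, 407]) cube([303, 301, 31]);
  translate([19, 19, 0]) cylinder(h = 407, r = 19);
  translate([284, 19, 0]) cylinder(h = 407, r = 19);
  translate([19, 282, 0]) cylinder(h = 407, r = 19);
  translate([284, 282, 0]) cylinder(h = 407, r = 19);
}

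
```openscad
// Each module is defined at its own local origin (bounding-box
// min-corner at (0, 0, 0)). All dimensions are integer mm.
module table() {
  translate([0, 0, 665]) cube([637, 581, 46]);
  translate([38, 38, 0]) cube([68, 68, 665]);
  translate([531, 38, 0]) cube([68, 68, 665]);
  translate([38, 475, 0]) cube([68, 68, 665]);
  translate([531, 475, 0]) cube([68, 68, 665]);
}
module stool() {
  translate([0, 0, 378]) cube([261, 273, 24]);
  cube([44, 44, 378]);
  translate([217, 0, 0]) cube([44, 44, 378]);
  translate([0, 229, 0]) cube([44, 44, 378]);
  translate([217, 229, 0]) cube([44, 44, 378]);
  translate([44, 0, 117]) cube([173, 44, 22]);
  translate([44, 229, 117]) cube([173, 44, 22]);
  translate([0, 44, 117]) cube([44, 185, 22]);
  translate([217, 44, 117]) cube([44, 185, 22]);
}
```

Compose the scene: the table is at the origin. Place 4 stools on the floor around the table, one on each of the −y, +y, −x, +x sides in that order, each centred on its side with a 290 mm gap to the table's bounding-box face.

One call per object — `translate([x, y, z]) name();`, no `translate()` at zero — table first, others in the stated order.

table();
translate([188, -563, 0]) stool();
translate([188, 871, 0]) stool();
translate([-551, 154, 0]) stool();
translate([927, 154, 0]) stool();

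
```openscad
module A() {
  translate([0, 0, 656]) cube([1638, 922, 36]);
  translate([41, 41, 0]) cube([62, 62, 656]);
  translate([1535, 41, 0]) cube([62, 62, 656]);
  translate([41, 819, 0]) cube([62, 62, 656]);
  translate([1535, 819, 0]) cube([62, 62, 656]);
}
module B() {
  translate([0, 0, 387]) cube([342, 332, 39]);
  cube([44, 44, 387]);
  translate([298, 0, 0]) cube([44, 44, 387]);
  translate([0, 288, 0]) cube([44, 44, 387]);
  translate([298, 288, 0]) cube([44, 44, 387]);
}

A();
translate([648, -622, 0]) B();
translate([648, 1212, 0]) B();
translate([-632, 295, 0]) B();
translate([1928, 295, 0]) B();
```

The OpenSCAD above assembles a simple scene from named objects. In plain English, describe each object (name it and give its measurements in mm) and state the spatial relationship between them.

A is a table with a 1638×922 mm rectangular top, 36 mm thick, top surface at z = 692 mm, supported by four 62×62 mm square legs, each inset 41 mm from the nearest pair of top edges, running from the floor.

B is a simple wooden stool: a rectangular seat 342 mm (x) by 332 mm (y), 39 mm thick, top face at z = 426 mm, on four square legs, each 44×44 mm in cross-section. The legs rest on z = 0, each flush with a corner of the seat.

Four stools sit around the table at the −y, +y, −x, +x sides.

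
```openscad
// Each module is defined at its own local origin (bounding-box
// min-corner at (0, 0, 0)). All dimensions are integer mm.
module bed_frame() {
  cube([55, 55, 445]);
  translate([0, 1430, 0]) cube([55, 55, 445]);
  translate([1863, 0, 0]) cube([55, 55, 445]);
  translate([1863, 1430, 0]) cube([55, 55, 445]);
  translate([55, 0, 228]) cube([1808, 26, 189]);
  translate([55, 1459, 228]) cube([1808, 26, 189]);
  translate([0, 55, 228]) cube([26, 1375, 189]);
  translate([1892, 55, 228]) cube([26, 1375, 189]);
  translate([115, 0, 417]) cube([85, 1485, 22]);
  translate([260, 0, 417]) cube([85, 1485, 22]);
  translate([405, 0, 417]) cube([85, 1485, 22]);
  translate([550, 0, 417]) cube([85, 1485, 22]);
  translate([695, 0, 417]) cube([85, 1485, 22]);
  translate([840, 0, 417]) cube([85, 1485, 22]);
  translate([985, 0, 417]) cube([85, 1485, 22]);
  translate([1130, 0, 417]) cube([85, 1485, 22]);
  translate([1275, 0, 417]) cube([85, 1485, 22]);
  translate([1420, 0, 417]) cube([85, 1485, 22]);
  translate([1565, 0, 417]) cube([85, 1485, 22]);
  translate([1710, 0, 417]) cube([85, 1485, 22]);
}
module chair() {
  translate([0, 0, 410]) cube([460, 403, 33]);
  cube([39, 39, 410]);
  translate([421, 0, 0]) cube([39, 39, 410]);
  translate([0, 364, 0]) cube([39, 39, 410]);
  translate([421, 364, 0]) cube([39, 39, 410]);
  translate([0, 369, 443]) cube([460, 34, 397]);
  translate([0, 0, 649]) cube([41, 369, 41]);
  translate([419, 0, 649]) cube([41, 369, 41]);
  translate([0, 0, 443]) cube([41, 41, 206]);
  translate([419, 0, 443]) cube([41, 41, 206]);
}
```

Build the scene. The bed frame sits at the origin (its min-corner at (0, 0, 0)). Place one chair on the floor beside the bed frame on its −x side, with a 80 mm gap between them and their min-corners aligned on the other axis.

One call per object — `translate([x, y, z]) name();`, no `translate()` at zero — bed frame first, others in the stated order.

bed_frame();
translate([-540, 0, 0]) chair();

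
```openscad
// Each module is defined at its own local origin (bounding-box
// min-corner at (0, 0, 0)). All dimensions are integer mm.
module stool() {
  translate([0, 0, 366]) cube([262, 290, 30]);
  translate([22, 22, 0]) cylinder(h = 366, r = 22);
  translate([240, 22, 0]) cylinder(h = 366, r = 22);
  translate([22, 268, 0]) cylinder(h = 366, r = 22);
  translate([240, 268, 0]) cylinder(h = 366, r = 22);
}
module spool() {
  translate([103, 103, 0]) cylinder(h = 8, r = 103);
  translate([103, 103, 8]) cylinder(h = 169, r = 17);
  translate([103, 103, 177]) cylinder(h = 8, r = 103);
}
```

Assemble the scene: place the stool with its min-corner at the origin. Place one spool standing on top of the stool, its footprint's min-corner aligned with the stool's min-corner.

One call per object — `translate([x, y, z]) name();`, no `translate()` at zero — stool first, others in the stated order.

stool();
translate([0, 0, 396]) spool();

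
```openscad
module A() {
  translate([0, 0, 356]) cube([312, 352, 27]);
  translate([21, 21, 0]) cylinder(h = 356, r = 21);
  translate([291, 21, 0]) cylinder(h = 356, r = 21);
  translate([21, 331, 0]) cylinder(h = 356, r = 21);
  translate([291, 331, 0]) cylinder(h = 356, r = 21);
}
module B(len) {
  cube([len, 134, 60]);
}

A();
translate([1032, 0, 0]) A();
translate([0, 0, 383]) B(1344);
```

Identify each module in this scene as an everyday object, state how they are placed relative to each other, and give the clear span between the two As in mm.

A is a stool. B is a beam. A beam spans the tops of two stools. The clear span between the two stools is 720 mm.

Second stool starts at x = 1032; first ends at x = 312; clear span = 1032 − 312 = 720 mm.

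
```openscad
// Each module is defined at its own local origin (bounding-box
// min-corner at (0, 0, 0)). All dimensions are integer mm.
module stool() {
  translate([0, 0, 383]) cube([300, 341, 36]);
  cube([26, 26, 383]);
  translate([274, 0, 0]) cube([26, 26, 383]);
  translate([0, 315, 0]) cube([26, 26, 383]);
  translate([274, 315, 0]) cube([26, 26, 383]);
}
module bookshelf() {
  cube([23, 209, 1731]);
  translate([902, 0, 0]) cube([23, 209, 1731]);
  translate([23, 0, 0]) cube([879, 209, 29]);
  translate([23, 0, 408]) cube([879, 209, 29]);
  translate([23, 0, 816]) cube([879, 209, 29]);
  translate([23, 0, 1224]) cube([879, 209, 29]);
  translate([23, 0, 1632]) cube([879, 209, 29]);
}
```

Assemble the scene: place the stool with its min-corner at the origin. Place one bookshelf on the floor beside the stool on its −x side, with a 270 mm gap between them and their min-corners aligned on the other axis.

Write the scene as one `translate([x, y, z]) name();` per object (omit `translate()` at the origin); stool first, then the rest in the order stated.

stool();
translate([-1195, 0, 0]) bookshelf();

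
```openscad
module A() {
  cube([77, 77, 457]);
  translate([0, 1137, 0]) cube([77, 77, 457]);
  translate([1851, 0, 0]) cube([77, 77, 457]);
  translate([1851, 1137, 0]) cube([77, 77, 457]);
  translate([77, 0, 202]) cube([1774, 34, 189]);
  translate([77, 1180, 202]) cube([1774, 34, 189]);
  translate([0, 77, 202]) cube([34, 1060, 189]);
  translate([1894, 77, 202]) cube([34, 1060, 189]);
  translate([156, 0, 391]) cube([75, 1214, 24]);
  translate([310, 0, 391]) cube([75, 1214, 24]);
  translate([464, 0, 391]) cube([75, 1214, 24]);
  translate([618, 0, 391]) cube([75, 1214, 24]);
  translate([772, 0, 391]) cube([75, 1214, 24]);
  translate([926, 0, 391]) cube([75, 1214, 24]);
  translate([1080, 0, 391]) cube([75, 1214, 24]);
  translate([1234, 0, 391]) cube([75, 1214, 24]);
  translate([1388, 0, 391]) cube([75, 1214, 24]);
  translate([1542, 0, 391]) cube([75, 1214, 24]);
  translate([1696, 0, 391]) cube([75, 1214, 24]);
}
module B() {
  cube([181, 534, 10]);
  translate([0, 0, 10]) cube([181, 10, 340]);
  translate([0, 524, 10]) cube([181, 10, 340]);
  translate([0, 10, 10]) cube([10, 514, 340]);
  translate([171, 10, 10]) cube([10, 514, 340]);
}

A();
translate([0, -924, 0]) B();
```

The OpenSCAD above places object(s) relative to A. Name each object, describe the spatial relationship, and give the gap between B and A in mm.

The open box's nearest face is 390 mm from the bed frame's −y face.

A is a bed frame. B is an open box. The open box is on the floor beside the bed frame on its −y side. The gap between the open box and the bed frame is 390 mm.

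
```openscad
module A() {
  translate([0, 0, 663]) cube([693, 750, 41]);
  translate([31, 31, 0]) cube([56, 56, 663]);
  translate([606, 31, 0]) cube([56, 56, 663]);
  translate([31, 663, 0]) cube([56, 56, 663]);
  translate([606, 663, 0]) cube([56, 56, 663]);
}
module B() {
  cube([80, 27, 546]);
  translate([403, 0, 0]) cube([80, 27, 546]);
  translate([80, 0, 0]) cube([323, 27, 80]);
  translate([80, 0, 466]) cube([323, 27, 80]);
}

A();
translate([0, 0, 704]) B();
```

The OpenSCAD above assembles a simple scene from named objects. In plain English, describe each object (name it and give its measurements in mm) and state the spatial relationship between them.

A is a rectangular dining table. The top is 693×750×41 mm with its upper surface at z = 704 mm. It stands on four 56×56 mm square legs, each inset 31 mm from the nearest pair of top edges, running from the floor to the underside of the top.

B is a rectangular picture frame lying in the x–z plane (depth along y). The opening is 323 mm wide (x) by 386 mm tall (z), surrounded by a border 80 mm wide on all four sides. The frame is 27 mm deep and is made of two full-height vertical stiles with two horizontal rails fitted between them.

The picture frame is on top of the table.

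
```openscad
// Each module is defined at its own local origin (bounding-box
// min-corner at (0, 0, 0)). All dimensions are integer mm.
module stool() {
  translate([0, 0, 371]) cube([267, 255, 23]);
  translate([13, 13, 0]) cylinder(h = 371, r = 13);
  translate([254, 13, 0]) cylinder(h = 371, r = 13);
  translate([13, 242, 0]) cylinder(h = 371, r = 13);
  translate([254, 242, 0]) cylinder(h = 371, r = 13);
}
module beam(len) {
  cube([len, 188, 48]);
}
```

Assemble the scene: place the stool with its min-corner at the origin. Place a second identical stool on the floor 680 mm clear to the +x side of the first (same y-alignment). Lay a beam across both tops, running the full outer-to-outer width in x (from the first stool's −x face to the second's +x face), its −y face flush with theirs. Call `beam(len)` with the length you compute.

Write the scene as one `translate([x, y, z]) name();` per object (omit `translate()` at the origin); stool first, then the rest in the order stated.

stool();
translate([947, 0, 0]) stool();
translate([0, 0, 394]) beam(1214);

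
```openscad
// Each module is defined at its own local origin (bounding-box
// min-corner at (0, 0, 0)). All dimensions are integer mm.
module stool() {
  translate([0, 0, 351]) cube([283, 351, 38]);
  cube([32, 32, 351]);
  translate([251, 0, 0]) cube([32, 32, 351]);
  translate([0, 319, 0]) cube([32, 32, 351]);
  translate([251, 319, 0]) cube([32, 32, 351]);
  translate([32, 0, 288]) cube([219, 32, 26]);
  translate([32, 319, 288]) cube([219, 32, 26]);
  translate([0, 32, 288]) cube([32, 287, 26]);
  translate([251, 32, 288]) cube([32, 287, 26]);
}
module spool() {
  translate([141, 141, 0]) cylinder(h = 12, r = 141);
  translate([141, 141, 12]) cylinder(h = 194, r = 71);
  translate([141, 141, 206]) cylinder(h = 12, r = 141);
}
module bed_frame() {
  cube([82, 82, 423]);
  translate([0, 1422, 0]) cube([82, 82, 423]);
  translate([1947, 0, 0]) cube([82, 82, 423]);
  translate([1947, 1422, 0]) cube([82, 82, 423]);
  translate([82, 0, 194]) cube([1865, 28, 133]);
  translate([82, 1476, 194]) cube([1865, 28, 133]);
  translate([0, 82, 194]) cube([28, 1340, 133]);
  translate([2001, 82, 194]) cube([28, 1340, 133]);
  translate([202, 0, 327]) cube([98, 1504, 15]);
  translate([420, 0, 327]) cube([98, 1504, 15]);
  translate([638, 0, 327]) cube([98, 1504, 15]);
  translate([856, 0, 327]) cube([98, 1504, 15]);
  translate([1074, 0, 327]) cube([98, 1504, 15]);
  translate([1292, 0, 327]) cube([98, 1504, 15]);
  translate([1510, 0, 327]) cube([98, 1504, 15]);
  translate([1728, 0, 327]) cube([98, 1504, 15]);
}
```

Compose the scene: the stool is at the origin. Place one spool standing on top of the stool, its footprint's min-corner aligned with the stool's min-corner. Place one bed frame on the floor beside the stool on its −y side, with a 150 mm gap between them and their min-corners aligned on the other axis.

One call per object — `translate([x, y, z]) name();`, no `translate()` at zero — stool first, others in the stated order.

stool();
translate([0, 0, 389]) spool();
translate([0, -1654, 0]) bed_frame();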